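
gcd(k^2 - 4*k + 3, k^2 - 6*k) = 1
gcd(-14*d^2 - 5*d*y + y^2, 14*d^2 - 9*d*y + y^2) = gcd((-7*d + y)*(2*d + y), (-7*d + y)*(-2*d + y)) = -7*d + y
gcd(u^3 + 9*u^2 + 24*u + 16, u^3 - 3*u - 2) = u + 1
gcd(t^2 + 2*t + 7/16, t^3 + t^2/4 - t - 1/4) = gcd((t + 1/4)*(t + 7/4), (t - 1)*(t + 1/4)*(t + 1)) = t + 1/4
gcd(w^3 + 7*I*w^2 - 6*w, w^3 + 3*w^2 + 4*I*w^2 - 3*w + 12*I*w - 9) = w + I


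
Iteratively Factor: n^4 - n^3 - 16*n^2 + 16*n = (n + 4)*(n^3 - 5*n^2 + 4*n) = (n - 4)*(n + 4)*(n^2 - n) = (n - 4)*(n - 1)*(n + 4)*(n)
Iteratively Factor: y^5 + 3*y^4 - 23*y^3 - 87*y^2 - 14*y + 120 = (y + 4)*(y^4 - y^3 - 19*y^2 - 11*y + 30) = (y + 3)*(y + 4)*(y^3 - 4*y^2 - 7*y + 10) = (y - 1)*(y + 3)*(y + 4)*(y^2 - 3*y - 10) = (y - 1)*(y + 2)*(y + 3)*(y + 4)*(y - 5)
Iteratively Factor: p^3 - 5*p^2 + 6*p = (p)*(p^2 - 5*p + 6) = p*(p - 2)*(p - 3)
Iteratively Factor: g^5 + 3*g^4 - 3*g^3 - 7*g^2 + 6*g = (g)*(g^4 + 3*g^3 - 3*g^2 - 7*g + 6) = g*(g - 1)*(g^3 + 4*g^2 + g - 6) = g*(g - 1)^2*(g^2 + 5*g + 6) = g*(g - 1)^2*(g + 2)*(g + 3)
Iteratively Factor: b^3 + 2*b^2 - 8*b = (b + 4)*(b^2 - 2*b) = (b - 2)*(b + 4)*(b)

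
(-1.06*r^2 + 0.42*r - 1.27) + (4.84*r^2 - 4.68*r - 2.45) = 3.78*r^2 - 4.26*r - 3.72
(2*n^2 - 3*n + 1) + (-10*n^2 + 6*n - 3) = -8*n^2 + 3*n - 2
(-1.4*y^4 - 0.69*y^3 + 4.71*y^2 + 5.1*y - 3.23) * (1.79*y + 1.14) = -2.506*y^5 - 2.8311*y^4 + 7.6443*y^3 + 14.4984*y^2 + 0.0322999999999993*y - 3.6822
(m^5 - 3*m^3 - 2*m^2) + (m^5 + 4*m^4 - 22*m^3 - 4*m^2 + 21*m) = 2*m^5 + 4*m^4 - 25*m^3 - 6*m^2 + 21*m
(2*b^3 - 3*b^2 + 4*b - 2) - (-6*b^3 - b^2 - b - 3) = 8*b^3 - 2*b^2 + 5*b + 1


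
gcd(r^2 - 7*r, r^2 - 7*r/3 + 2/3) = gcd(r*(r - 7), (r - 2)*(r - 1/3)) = 1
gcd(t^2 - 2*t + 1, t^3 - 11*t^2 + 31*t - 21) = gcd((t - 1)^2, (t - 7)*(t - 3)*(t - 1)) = t - 1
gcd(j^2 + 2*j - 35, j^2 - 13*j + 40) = j - 5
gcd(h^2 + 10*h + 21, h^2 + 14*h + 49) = h + 7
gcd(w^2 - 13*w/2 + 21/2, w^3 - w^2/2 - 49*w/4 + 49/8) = w - 7/2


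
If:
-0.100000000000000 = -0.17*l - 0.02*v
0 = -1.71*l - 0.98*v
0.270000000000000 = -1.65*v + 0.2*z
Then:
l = 0.74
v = -1.29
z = -9.31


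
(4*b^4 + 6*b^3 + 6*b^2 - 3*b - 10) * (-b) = -4*b^5 - 6*b^4 - 6*b^3 + 3*b^2 + 10*b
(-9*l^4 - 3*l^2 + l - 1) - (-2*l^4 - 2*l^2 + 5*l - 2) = -7*l^4 - l^2 - 4*l + 1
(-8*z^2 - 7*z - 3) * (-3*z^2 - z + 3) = 24*z^4 + 29*z^3 - 8*z^2 - 18*z - 9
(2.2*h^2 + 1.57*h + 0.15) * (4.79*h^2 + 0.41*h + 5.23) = 10.538*h^4 + 8.4223*h^3 + 12.8682*h^2 + 8.2726*h + 0.7845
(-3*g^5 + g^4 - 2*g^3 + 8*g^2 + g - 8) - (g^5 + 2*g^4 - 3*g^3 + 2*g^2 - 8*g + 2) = -4*g^5 - g^4 + g^3 + 6*g^2 + 9*g - 10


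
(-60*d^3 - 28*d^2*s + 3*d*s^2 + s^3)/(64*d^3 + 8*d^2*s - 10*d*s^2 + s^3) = (-30*d^2 + d*s + s^2)/(32*d^2 - 12*d*s + s^2)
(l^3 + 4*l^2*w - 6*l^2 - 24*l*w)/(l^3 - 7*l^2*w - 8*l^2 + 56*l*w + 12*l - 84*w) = l*(-l - 4*w)/(-l^2 + 7*l*w + 2*l - 14*w)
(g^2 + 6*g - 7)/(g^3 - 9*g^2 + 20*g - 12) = (g + 7)/(g^2 - 8*g + 12)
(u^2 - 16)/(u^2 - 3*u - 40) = (16 - u^2)/(-u^2 + 3*u + 40)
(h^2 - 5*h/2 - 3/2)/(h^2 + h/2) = (h - 3)/h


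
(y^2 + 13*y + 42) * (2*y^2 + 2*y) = 2*y^4 + 28*y^3 + 110*y^2 + 84*y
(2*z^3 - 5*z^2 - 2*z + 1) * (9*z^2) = 18*z^5 - 45*z^4 - 18*z^3 + 9*z^2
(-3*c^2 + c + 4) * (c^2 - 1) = -3*c^4 + c^3 + 7*c^2 - c - 4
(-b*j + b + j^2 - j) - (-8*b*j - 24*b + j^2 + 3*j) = 7*b*j + 25*b - 4*j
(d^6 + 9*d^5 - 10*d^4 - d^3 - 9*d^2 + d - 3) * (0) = 0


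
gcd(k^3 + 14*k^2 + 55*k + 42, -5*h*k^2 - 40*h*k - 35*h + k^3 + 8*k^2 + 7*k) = k^2 + 8*k + 7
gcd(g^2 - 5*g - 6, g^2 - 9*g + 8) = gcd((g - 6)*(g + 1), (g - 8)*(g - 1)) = 1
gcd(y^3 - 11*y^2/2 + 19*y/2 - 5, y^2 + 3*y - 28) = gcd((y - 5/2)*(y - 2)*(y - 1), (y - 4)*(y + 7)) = 1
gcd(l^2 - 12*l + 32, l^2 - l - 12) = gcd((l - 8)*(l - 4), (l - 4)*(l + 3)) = l - 4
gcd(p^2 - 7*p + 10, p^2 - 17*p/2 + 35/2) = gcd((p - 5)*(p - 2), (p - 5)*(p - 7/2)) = p - 5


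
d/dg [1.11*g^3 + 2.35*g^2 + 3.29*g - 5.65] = 3.33*g^2 + 4.7*g + 3.29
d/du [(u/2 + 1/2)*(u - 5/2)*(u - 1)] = 3*u^2/2 - 5*u/2 - 1/2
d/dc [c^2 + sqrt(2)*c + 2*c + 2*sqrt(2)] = 2*c + sqrt(2) + 2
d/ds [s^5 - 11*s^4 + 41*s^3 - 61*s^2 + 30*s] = 5*s^4 - 44*s^3 + 123*s^2 - 122*s + 30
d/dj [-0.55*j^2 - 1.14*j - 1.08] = -1.1*j - 1.14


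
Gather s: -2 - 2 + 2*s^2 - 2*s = 2*s^2 - 2*s - 4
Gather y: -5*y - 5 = -5*y - 5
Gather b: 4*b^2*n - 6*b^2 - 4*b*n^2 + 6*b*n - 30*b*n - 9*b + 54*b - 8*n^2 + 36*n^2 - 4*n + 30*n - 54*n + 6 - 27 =b^2*(4*n - 6) + b*(-4*n^2 - 24*n + 45) + 28*n^2 - 28*n - 21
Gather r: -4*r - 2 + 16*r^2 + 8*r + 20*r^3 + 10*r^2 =20*r^3 + 26*r^2 + 4*r - 2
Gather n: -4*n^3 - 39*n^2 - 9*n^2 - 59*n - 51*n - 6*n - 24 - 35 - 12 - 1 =-4*n^3 - 48*n^2 - 116*n - 72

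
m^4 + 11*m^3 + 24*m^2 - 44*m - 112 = (m - 2)*(m + 2)*(m + 4)*(m + 7)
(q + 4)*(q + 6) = q^2 + 10*q + 24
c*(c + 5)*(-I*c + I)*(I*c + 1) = c^4 + 4*c^3 - I*c^3 - 5*c^2 - 4*I*c^2 + 5*I*c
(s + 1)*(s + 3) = s^2 + 4*s + 3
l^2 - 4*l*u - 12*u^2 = (l - 6*u)*(l + 2*u)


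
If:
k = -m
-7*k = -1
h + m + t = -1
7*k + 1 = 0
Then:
No Solution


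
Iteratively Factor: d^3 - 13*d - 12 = (d + 1)*(d^2 - d - 12) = (d - 4)*(d + 1)*(d + 3)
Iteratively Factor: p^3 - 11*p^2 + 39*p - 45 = (p - 3)*(p^2 - 8*p + 15) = (p - 5)*(p - 3)*(p - 3)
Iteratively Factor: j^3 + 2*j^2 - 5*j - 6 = (j + 1)*(j^2 + j - 6) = (j + 1)*(j + 3)*(j - 2)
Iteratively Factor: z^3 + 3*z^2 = (z + 3)*(z^2) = z*(z + 3)*(z)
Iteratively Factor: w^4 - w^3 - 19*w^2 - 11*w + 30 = (w + 2)*(w^3 - 3*w^2 - 13*w + 15) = (w + 2)*(w + 3)*(w^2 - 6*w + 5) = (w - 1)*(w + 2)*(w + 3)*(w - 5)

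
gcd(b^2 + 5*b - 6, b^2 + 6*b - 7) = b - 1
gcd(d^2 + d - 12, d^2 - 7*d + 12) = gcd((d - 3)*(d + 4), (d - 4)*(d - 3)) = d - 3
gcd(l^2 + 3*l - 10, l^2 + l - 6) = l - 2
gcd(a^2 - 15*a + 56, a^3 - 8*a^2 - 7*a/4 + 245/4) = a - 7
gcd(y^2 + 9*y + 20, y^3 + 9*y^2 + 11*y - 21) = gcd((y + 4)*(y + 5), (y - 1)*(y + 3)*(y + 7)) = 1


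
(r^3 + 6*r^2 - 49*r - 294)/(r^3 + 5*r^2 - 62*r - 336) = (r - 7)/(r - 8)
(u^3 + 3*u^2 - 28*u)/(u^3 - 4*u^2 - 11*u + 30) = u*(u^2 + 3*u - 28)/(u^3 - 4*u^2 - 11*u + 30)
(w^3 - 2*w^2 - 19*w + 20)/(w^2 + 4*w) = w - 6 + 5/w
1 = 1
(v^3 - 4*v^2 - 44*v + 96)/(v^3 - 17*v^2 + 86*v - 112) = (v + 6)/(v - 7)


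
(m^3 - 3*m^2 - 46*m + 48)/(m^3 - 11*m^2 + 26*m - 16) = (m + 6)/(m - 2)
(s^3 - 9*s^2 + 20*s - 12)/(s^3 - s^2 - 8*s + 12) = (s^2 - 7*s + 6)/(s^2 + s - 6)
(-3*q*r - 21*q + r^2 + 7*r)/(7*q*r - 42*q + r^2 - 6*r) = (-3*q*r - 21*q + r^2 + 7*r)/(7*q*r - 42*q + r^2 - 6*r)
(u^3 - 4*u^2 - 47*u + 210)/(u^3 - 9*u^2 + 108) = (u^2 + 2*u - 35)/(u^2 - 3*u - 18)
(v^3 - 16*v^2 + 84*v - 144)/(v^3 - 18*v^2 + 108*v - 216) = (v - 4)/(v - 6)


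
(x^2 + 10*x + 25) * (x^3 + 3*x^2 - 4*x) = x^5 + 13*x^4 + 51*x^3 + 35*x^2 - 100*x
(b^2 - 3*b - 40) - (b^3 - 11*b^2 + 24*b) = -b^3 + 12*b^2 - 27*b - 40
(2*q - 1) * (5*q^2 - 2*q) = 10*q^3 - 9*q^2 + 2*q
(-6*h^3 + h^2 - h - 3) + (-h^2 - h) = -6*h^3 - 2*h - 3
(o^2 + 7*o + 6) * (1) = o^2 + 7*o + 6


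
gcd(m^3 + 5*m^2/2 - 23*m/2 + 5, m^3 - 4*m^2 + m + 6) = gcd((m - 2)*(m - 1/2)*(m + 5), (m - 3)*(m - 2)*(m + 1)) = m - 2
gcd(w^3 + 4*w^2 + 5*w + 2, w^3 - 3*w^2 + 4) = w + 1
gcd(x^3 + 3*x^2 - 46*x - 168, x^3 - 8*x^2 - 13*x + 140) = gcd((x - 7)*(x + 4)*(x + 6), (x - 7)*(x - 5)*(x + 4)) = x^2 - 3*x - 28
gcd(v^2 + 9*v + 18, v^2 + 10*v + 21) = v + 3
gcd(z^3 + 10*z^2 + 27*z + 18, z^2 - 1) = z + 1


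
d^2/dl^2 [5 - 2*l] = 0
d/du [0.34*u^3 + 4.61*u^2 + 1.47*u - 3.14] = 1.02*u^2 + 9.22*u + 1.47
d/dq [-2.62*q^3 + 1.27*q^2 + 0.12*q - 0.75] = -7.86*q^2 + 2.54*q + 0.12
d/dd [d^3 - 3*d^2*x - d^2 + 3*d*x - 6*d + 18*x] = 3*d^2 - 6*d*x - 2*d + 3*x - 6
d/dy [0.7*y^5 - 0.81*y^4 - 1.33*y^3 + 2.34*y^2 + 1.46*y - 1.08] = 3.5*y^4 - 3.24*y^3 - 3.99*y^2 + 4.68*y + 1.46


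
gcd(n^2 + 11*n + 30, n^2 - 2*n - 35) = n + 5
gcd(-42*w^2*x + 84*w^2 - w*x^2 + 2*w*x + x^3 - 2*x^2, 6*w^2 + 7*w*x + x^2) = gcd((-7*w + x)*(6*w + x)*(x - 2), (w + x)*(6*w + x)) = 6*w + x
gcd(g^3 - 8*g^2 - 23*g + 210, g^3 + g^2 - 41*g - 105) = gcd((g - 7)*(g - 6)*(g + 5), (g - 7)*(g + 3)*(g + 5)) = g^2 - 2*g - 35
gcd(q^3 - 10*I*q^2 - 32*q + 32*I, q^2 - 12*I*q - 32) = q - 4*I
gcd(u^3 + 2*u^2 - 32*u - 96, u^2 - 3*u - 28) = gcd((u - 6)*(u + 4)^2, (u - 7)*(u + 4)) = u + 4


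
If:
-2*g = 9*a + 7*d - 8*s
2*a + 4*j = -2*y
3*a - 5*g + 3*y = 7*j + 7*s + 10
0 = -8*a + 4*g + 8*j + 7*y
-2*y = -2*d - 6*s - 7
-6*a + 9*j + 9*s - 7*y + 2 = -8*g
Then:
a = -26571/6829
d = 20427/6829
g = -54987/6829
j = 59539/13658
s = -51531/13658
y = -32968/6829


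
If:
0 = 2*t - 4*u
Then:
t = 2*u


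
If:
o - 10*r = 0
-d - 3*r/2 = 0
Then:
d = -3*r/2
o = 10*r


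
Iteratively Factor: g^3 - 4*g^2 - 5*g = (g)*(g^2 - 4*g - 5) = g*(g - 5)*(g + 1)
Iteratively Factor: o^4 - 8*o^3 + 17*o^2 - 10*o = (o - 2)*(o^3 - 6*o^2 + 5*o) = (o - 2)*(o - 1)*(o^2 - 5*o) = o*(o - 2)*(o - 1)*(o - 5)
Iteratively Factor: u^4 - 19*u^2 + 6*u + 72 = (u - 3)*(u^3 + 3*u^2 - 10*u - 24) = (u - 3)*(u + 4)*(u^2 - u - 6) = (u - 3)^2*(u + 4)*(u + 2)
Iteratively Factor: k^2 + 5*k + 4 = (k + 1)*(k + 4)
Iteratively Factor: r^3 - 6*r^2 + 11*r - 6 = (r - 2)*(r^2 - 4*r + 3) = (r - 2)*(r - 1)*(r - 3)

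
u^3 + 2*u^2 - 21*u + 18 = (u - 3)*(u - 1)*(u + 6)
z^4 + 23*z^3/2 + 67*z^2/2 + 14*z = z*(z + 1/2)*(z + 4)*(z + 7)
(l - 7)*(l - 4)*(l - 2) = l^3 - 13*l^2 + 50*l - 56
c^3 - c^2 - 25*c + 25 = (c - 5)*(c - 1)*(c + 5)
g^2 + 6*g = g*(g + 6)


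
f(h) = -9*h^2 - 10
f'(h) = -18*h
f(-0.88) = -16.97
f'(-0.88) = 15.84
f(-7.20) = -476.56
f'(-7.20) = 129.60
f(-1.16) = -22.11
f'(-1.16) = 20.88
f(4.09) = -160.55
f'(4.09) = -73.62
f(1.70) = -36.01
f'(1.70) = -30.60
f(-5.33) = -265.68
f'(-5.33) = 95.94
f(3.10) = -96.49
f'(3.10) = -55.80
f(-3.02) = -92.08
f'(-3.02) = 54.36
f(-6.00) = -334.00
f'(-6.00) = 108.00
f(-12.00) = -1306.00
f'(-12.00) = 216.00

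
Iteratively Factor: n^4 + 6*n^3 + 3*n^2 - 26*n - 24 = (n - 2)*(n^3 + 8*n^2 + 19*n + 12) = (n - 2)*(n + 4)*(n^2 + 4*n + 3) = (n - 2)*(n + 1)*(n + 4)*(n + 3)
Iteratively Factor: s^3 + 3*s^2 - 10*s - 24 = (s - 3)*(s^2 + 6*s + 8) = (s - 3)*(s + 4)*(s + 2)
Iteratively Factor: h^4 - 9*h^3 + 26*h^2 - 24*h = (h)*(h^3 - 9*h^2 + 26*h - 24) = h*(h - 2)*(h^2 - 7*h + 12) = h*(h - 4)*(h - 2)*(h - 3)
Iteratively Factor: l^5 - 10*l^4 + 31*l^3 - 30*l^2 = (l - 5)*(l^4 - 5*l^3 + 6*l^2) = (l - 5)*(l - 3)*(l^3 - 2*l^2) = l*(l - 5)*(l - 3)*(l^2 - 2*l) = l*(l - 5)*(l - 3)*(l - 2)*(l)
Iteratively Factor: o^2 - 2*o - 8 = (o + 2)*(o - 4)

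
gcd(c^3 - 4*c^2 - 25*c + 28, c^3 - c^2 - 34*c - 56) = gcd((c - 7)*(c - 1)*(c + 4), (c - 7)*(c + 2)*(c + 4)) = c^2 - 3*c - 28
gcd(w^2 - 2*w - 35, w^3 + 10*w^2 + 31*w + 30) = w + 5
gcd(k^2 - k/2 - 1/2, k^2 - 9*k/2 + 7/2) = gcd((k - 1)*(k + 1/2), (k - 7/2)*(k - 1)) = k - 1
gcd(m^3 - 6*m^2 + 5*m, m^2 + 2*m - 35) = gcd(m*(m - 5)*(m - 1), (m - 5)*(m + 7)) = m - 5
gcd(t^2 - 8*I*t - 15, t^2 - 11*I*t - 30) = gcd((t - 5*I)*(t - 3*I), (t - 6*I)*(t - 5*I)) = t - 5*I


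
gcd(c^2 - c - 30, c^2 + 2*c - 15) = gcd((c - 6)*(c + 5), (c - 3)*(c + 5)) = c + 5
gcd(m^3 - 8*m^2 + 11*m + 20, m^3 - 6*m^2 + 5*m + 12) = m^2 - 3*m - 4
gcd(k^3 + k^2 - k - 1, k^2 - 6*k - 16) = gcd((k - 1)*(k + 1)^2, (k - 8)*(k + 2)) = 1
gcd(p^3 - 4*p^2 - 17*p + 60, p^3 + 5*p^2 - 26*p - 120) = p^2 - p - 20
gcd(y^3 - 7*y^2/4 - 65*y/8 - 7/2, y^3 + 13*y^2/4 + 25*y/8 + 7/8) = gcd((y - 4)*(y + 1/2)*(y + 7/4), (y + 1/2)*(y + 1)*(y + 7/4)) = y^2 + 9*y/4 + 7/8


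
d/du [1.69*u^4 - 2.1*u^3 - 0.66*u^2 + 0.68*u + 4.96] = 6.76*u^3 - 6.3*u^2 - 1.32*u + 0.68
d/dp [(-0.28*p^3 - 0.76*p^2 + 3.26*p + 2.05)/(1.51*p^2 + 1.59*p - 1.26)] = (-0.4228*p^4 - 0.8904*p^3 - 5.0726*p^2 - 4.2758*p - 7.3671)/(2.2801*p^4 + 4.8018*p^3 - 1.2771*p^2 - 4.0068*p + 1.5876)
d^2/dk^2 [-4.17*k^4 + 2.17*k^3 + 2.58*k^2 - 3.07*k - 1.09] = -50.04*k^2 + 13.02*k + 5.16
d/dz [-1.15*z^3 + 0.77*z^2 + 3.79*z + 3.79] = -3.45*z^2 + 1.54*z + 3.79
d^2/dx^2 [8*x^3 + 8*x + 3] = 48*x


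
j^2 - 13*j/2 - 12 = (j - 8)*(j + 3/2)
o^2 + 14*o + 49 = (o + 7)^2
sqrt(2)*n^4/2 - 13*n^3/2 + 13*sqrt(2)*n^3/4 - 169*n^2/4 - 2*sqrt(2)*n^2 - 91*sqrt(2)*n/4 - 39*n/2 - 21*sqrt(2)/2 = (n + 1/2)*(n + 6)*(n - 7*sqrt(2))*(sqrt(2)*n/2 + 1/2)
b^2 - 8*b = b*(b - 8)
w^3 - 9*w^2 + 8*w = w*(w - 8)*(w - 1)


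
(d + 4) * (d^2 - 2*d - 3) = d^3 + 2*d^2 - 11*d - 12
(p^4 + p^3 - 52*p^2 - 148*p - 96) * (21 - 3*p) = -3*p^5 + 18*p^4 + 177*p^3 - 648*p^2 - 2820*p - 2016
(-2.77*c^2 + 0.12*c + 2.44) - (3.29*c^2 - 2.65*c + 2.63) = -6.06*c^2 + 2.77*c - 0.19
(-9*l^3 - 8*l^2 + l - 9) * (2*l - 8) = -18*l^4 + 56*l^3 + 66*l^2 - 26*l + 72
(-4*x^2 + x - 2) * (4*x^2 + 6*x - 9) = -16*x^4 - 20*x^3 + 34*x^2 - 21*x + 18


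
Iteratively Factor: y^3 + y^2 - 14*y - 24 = (y + 2)*(y^2 - y - 12) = (y + 2)*(y + 3)*(y - 4)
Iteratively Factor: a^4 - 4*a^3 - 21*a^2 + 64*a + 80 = (a + 1)*(a^3 - 5*a^2 - 16*a + 80) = (a + 1)*(a + 4)*(a^2 - 9*a + 20) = (a - 4)*(a + 1)*(a + 4)*(a - 5)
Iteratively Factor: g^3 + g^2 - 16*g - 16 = (g + 1)*(g^2 - 16) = (g - 4)*(g + 1)*(g + 4)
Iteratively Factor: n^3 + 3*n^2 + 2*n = (n)*(n^2 + 3*n + 2) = n*(n + 2)*(n + 1)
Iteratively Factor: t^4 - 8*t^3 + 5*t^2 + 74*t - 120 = (t - 5)*(t^3 - 3*t^2 - 10*t + 24) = (t - 5)*(t - 2)*(t^2 - t - 12) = (t - 5)*(t - 2)*(t + 3)*(t - 4)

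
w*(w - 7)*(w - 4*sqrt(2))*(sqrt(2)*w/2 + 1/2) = sqrt(2)*w^4/2 - 7*sqrt(2)*w^3/2 - 7*w^3/2 - 2*sqrt(2)*w^2 + 49*w^2/2 + 14*sqrt(2)*w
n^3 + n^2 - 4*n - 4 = (n - 2)*(n + 1)*(n + 2)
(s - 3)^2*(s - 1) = s^3 - 7*s^2 + 15*s - 9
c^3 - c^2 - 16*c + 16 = (c - 4)*(c - 1)*(c + 4)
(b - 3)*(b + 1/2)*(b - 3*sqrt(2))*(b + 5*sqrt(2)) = b^4 - 5*b^3/2 + 2*sqrt(2)*b^3 - 63*b^2/2 - 5*sqrt(2)*b^2 - 3*sqrt(2)*b + 75*b + 45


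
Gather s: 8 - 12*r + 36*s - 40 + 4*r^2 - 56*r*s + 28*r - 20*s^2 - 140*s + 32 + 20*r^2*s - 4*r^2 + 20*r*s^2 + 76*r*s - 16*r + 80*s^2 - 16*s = s^2*(20*r + 60) + s*(20*r^2 + 20*r - 120)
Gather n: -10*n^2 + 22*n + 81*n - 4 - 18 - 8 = -10*n^2 + 103*n - 30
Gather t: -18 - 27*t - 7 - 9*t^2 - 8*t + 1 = -9*t^2 - 35*t - 24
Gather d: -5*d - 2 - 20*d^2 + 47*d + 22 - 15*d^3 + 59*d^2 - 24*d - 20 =-15*d^3 + 39*d^2 + 18*d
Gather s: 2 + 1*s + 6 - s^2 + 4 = -s^2 + s + 12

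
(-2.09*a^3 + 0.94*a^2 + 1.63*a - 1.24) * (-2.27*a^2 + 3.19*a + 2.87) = 4.7443*a^5 - 8.8009*a^4 - 6.6998*a^3 + 10.7123*a^2 + 0.7225*a - 3.5588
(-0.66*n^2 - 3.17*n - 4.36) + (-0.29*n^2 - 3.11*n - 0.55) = -0.95*n^2 - 6.28*n - 4.91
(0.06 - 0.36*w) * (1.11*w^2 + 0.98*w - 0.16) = -0.3996*w^3 - 0.2862*w^2 + 0.1164*w - 0.0096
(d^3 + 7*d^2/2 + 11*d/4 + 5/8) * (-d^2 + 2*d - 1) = -d^5 - 3*d^4/2 + 13*d^3/4 + 11*d^2/8 - 3*d/2 - 5/8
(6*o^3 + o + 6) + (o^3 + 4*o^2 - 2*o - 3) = 7*o^3 + 4*o^2 - o + 3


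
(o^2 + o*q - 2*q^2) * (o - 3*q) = o^3 - 2*o^2*q - 5*o*q^2 + 6*q^3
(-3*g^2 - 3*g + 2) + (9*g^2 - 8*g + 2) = 6*g^2 - 11*g + 4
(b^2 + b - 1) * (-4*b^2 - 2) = -4*b^4 - 4*b^3 + 2*b^2 - 2*b + 2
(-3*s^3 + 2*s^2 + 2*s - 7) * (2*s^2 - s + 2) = -6*s^5 + 7*s^4 - 4*s^3 - 12*s^2 + 11*s - 14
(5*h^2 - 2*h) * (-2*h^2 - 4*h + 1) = -10*h^4 - 16*h^3 + 13*h^2 - 2*h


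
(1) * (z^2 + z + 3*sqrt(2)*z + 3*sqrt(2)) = z^2 + z + 3*sqrt(2)*z + 3*sqrt(2)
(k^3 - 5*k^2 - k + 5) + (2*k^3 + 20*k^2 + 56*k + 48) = 3*k^3 + 15*k^2 + 55*k + 53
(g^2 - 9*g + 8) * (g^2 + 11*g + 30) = g^4 + 2*g^3 - 61*g^2 - 182*g + 240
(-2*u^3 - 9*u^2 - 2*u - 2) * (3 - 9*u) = 18*u^4 + 75*u^3 - 9*u^2 + 12*u - 6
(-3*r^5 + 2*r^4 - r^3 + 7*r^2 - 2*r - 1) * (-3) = 9*r^5 - 6*r^4 + 3*r^3 - 21*r^2 + 6*r + 3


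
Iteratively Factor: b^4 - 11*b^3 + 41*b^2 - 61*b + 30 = (b - 5)*(b^3 - 6*b^2 + 11*b - 6) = (b - 5)*(b - 3)*(b^2 - 3*b + 2) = (b - 5)*(b - 3)*(b - 1)*(b - 2)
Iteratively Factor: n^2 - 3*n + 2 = (n - 2)*(n - 1)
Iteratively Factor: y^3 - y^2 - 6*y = (y + 2)*(y^2 - 3*y) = y*(y + 2)*(y - 3)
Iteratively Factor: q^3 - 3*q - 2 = (q + 1)*(q^2 - q - 2) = (q + 1)^2*(q - 2)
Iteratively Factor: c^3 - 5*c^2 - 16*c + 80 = (c + 4)*(c^2 - 9*c + 20) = (c - 4)*(c + 4)*(c - 5)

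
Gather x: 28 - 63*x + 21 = 49 - 63*x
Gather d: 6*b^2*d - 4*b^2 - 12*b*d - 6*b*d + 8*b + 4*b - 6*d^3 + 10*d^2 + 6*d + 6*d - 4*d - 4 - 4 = -4*b^2 + 12*b - 6*d^3 + 10*d^2 + d*(6*b^2 - 18*b + 8) - 8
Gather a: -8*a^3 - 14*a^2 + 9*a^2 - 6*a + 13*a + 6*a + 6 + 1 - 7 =-8*a^3 - 5*a^2 + 13*a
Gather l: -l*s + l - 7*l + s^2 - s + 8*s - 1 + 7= l*(-s - 6) + s^2 + 7*s + 6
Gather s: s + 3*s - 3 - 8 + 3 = 4*s - 8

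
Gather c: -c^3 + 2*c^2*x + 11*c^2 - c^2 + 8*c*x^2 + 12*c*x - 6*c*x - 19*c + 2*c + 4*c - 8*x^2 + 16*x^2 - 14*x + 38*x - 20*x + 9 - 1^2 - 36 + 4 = -c^3 + c^2*(2*x + 10) + c*(8*x^2 + 6*x - 13) + 8*x^2 + 4*x - 24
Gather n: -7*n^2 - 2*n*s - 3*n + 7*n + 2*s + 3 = -7*n^2 + n*(4 - 2*s) + 2*s + 3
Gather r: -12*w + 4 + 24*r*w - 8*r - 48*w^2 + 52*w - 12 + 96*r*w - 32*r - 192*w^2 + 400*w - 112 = r*(120*w - 40) - 240*w^2 + 440*w - 120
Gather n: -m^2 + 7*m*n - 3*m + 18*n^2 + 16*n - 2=-m^2 - 3*m + 18*n^2 + n*(7*m + 16) - 2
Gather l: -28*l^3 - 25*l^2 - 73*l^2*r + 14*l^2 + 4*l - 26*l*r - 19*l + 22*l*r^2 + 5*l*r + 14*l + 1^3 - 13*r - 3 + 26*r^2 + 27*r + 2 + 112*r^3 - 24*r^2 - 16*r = -28*l^3 + l^2*(-73*r - 11) + l*(22*r^2 - 21*r - 1) + 112*r^3 + 2*r^2 - 2*r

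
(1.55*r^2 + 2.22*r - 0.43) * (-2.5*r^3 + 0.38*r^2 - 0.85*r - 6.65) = -3.875*r^5 - 4.961*r^4 + 0.6011*r^3 - 12.3579*r^2 - 14.3975*r + 2.8595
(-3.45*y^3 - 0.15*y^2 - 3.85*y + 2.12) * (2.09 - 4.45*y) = 15.3525*y^4 - 6.543*y^3 + 16.819*y^2 - 17.4805*y + 4.4308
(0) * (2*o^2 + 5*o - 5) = 0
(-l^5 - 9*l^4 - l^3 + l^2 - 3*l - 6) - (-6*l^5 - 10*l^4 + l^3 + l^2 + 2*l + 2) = 5*l^5 + l^4 - 2*l^3 - 5*l - 8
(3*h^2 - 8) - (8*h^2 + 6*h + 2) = -5*h^2 - 6*h - 10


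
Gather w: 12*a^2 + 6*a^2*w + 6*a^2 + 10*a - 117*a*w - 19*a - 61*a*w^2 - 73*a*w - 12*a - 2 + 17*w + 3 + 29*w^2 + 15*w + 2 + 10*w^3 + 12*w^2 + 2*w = 18*a^2 - 21*a + 10*w^3 + w^2*(41 - 61*a) + w*(6*a^2 - 190*a + 34) + 3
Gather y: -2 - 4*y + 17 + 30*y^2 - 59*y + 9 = 30*y^2 - 63*y + 24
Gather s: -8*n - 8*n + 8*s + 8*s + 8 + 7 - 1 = -16*n + 16*s + 14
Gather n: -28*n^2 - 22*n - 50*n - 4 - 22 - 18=-28*n^2 - 72*n - 44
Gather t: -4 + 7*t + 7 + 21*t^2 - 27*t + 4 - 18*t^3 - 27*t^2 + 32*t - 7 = -18*t^3 - 6*t^2 + 12*t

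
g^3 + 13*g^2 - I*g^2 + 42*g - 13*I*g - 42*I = (g + 6)*(g + 7)*(g - I)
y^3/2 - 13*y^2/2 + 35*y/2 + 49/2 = (y/2 + 1/2)*(y - 7)^2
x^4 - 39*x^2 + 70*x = x*(x - 5)*(x - 2)*(x + 7)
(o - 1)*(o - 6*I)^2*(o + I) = o^4 - o^3 - 11*I*o^3 - 24*o^2 + 11*I*o^2 + 24*o - 36*I*o + 36*I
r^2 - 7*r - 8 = (r - 8)*(r + 1)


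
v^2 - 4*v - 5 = (v - 5)*(v + 1)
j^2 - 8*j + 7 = (j - 7)*(j - 1)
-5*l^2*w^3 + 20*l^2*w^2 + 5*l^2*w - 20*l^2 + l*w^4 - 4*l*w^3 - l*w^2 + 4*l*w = (-5*l + w)*(w - 4)*(w - 1)*(l*w + l)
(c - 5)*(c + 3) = c^2 - 2*c - 15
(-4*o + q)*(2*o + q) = -8*o^2 - 2*o*q + q^2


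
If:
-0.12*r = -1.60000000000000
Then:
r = 13.33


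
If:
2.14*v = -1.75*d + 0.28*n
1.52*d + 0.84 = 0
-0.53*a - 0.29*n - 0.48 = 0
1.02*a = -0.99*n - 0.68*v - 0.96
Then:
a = -0.54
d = -0.55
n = -0.66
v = 0.37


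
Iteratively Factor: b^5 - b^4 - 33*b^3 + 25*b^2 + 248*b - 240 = (b - 3)*(b^4 + 2*b^3 - 27*b^2 - 56*b + 80) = (b - 3)*(b - 1)*(b^3 + 3*b^2 - 24*b - 80) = (b - 5)*(b - 3)*(b - 1)*(b^2 + 8*b + 16) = (b - 5)*(b - 3)*(b - 1)*(b + 4)*(b + 4)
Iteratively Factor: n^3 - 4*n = (n + 2)*(n^2 - 2*n) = (n - 2)*(n + 2)*(n)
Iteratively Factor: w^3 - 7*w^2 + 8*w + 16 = (w - 4)*(w^2 - 3*w - 4) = (w - 4)*(w + 1)*(w - 4)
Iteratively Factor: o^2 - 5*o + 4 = (o - 4)*(o - 1)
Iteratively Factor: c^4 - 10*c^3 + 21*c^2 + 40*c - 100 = (c - 2)*(c^3 - 8*c^2 + 5*c + 50) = (c - 5)*(c - 2)*(c^2 - 3*c - 10) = (c - 5)*(c - 2)*(c + 2)*(c - 5)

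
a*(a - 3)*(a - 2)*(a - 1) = a^4 - 6*a^3 + 11*a^2 - 6*a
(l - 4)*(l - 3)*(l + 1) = l^3 - 6*l^2 + 5*l + 12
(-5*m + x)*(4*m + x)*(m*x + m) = -20*m^3*x - 20*m^3 - m^2*x^2 - m^2*x + m*x^3 + m*x^2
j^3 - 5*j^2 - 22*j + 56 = (j - 7)*(j - 2)*(j + 4)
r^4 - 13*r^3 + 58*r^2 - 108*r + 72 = (r - 6)*(r - 3)*(r - 2)^2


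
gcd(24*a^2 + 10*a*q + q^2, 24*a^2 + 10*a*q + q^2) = 24*a^2 + 10*a*q + q^2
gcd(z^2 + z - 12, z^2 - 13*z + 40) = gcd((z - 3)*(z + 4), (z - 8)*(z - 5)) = 1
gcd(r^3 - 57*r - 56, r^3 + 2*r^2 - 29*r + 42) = r + 7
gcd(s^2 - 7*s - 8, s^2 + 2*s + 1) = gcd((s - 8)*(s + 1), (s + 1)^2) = s + 1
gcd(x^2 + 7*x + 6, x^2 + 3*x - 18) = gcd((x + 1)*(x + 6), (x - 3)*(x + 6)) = x + 6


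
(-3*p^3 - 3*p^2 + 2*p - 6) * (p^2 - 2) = -3*p^5 - 3*p^4 + 8*p^3 - 4*p + 12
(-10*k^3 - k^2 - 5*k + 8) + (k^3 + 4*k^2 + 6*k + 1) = -9*k^3 + 3*k^2 + k + 9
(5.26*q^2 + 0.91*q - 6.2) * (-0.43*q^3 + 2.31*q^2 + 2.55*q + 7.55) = -2.2618*q^5 + 11.7593*q^4 + 18.1811*q^3 + 27.7115*q^2 - 8.9395*q - 46.81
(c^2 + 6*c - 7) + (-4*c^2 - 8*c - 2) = -3*c^2 - 2*c - 9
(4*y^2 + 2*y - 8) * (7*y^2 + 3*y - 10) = 28*y^4 + 26*y^3 - 90*y^2 - 44*y + 80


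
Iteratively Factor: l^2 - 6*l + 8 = (l - 2)*(l - 4)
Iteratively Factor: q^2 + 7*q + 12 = (q + 3)*(q + 4)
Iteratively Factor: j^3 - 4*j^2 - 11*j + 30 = (j + 3)*(j^2 - 7*j + 10) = (j - 5)*(j + 3)*(j - 2)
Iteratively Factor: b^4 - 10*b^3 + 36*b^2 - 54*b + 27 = (b - 1)*(b^3 - 9*b^2 + 27*b - 27) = (b - 3)*(b - 1)*(b^2 - 6*b + 9) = (b - 3)^2*(b - 1)*(b - 3)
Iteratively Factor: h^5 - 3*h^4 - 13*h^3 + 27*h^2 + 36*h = (h + 3)*(h^4 - 6*h^3 + 5*h^2 + 12*h) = (h - 3)*(h + 3)*(h^3 - 3*h^2 - 4*h) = (h - 4)*(h - 3)*(h + 3)*(h^2 + h) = (h - 4)*(h - 3)*(h + 1)*(h + 3)*(h)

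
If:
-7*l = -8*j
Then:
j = 7*l/8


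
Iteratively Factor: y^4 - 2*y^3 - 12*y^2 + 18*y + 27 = (y - 3)*(y^3 + y^2 - 9*y - 9) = (y - 3)*(y + 3)*(y^2 - 2*y - 3) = (y - 3)^2*(y + 3)*(y + 1)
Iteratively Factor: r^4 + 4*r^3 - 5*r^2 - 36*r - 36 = (r + 2)*(r^3 + 2*r^2 - 9*r - 18) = (r + 2)^2*(r^2 - 9) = (r - 3)*(r + 2)^2*(r + 3)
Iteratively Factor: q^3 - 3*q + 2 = (q - 1)*(q^2 + q - 2) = (q - 1)*(q + 2)*(q - 1)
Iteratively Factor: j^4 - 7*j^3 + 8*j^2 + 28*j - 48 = (j - 2)*(j^3 - 5*j^2 - 2*j + 24) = (j - 3)*(j - 2)*(j^2 - 2*j - 8) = (j - 4)*(j - 3)*(j - 2)*(j + 2)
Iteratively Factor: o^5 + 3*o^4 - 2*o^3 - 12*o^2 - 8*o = (o + 2)*(o^4 + o^3 - 4*o^2 - 4*o) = (o + 2)^2*(o^3 - o^2 - 2*o) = o*(o + 2)^2*(o^2 - o - 2) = o*(o + 1)*(o + 2)^2*(o - 2)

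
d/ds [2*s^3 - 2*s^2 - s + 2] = 6*s^2 - 4*s - 1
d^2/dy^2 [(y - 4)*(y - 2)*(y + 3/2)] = 6*y - 9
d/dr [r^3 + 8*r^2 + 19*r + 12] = 3*r^2 + 16*r + 19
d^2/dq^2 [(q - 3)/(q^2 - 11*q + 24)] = 2/(q^3 - 24*q^2 + 192*q - 512)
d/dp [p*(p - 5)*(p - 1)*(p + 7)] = 4*p^3 + 3*p^2 - 74*p + 35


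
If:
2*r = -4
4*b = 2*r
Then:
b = -1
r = -2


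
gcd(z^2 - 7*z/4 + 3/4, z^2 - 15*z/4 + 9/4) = z - 3/4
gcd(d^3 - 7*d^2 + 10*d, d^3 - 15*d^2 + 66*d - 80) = d^2 - 7*d + 10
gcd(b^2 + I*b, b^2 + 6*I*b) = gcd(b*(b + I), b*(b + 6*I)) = b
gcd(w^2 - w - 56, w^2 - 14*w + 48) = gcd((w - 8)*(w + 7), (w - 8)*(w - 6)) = w - 8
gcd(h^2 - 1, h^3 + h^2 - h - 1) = h^2 - 1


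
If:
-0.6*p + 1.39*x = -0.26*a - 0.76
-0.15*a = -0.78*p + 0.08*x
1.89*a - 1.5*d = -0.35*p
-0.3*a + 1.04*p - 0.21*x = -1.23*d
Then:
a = -0.03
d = -0.05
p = -0.06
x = -0.57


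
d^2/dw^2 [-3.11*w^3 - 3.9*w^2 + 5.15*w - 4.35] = -18.66*w - 7.8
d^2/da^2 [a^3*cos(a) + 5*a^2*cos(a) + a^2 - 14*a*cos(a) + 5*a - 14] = -a^3*cos(a) - 6*a^2*sin(a) - 5*a^2*cos(a) + 20*sqrt(2)*a*cos(a + pi/4) + 28*sin(a) + 10*cos(a) + 2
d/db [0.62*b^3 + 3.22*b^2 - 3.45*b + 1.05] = 1.86*b^2 + 6.44*b - 3.45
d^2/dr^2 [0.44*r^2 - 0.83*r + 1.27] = 0.880000000000000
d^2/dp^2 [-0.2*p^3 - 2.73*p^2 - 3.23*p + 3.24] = -1.2*p - 5.46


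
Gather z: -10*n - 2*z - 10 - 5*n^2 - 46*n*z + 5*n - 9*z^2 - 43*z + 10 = -5*n^2 - 5*n - 9*z^2 + z*(-46*n - 45)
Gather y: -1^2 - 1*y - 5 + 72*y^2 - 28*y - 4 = 72*y^2 - 29*y - 10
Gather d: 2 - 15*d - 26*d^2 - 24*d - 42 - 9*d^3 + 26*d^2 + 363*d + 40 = -9*d^3 + 324*d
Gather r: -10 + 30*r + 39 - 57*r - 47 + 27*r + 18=0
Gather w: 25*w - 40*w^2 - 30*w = -40*w^2 - 5*w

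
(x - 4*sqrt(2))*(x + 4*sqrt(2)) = x^2 - 32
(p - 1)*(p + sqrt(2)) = p^2 - p + sqrt(2)*p - sqrt(2)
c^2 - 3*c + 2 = (c - 2)*(c - 1)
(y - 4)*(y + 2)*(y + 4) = y^3 + 2*y^2 - 16*y - 32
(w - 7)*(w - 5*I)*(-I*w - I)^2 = -w^4 + 5*w^3 + 5*I*w^3 + 13*w^2 - 25*I*w^2 + 7*w - 65*I*w - 35*I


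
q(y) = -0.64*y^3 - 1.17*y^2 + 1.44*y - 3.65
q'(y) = -1.92*y^2 - 2.34*y + 1.44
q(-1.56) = -6.31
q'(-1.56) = 0.42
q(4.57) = -82.59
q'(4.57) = -49.35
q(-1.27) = -6.05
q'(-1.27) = 1.32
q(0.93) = -3.84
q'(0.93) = -2.40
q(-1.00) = -5.62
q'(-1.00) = 1.86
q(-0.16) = -3.91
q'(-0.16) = 1.77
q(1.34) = -5.36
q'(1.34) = -5.14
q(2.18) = -12.70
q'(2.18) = -12.79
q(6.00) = -175.37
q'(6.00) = -81.72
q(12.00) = -1260.77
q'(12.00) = -303.12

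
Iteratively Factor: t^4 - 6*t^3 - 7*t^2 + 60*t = (t - 4)*(t^3 - 2*t^2 - 15*t) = (t - 4)*(t + 3)*(t^2 - 5*t) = t*(t - 4)*(t + 3)*(t - 5)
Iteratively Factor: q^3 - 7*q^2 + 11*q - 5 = (q - 5)*(q^2 - 2*q + 1) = (q - 5)*(q - 1)*(q - 1)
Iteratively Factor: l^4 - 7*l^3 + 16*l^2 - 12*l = (l - 3)*(l^3 - 4*l^2 + 4*l) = l*(l - 3)*(l^2 - 4*l + 4) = l*(l - 3)*(l - 2)*(l - 2)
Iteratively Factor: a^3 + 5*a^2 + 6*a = (a + 2)*(a^2 + 3*a) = a*(a + 2)*(a + 3)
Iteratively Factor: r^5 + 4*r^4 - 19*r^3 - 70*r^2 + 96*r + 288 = (r + 4)*(r^4 - 19*r^2 + 6*r + 72) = (r - 3)*(r + 4)*(r^3 + 3*r^2 - 10*r - 24) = (r - 3)*(r + 2)*(r + 4)*(r^2 + r - 12) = (r - 3)^2*(r + 2)*(r + 4)*(r + 4)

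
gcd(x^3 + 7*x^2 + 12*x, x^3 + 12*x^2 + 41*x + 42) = x + 3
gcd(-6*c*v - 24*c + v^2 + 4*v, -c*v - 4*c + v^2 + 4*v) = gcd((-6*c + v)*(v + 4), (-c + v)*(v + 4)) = v + 4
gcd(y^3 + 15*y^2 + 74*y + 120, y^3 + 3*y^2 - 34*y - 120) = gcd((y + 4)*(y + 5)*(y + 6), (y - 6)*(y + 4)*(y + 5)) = y^2 + 9*y + 20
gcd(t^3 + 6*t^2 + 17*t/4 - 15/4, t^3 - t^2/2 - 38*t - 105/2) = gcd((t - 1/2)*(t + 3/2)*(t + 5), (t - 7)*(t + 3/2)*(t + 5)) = t^2 + 13*t/2 + 15/2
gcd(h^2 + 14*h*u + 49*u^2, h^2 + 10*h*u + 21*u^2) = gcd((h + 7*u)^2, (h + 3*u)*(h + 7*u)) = h + 7*u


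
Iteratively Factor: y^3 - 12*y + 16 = (y - 2)*(y^2 + 2*y - 8) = (y - 2)^2*(y + 4)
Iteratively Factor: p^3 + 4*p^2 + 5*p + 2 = (p + 2)*(p^2 + 2*p + 1) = (p + 1)*(p + 2)*(p + 1)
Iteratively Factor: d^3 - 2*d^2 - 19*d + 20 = (d + 4)*(d^2 - 6*d + 5) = (d - 5)*(d + 4)*(d - 1)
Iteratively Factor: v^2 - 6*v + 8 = (v - 2)*(v - 4)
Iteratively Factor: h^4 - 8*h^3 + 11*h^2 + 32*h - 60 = (h - 3)*(h^3 - 5*h^2 - 4*h + 20) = (h - 3)*(h - 2)*(h^2 - 3*h - 10) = (h - 3)*(h - 2)*(h + 2)*(h - 5)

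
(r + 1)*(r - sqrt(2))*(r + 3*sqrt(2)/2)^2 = r^4 + r^3 + 2*sqrt(2)*r^3 - 3*r^2/2 + 2*sqrt(2)*r^2 - 9*sqrt(2)*r/2 - 3*r/2 - 9*sqrt(2)/2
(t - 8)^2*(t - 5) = t^3 - 21*t^2 + 144*t - 320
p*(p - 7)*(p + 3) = p^3 - 4*p^2 - 21*p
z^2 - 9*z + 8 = (z - 8)*(z - 1)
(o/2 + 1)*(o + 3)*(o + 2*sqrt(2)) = o^3/2 + sqrt(2)*o^2 + 5*o^2/2 + 3*o + 5*sqrt(2)*o + 6*sqrt(2)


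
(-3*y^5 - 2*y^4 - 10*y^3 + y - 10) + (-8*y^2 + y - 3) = -3*y^5 - 2*y^4 - 10*y^3 - 8*y^2 + 2*y - 13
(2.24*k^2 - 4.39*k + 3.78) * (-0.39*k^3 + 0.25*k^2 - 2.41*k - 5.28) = -0.8736*k^5 + 2.2721*k^4 - 7.9701*k^3 - 0.302300000000001*k^2 + 14.0694*k - 19.9584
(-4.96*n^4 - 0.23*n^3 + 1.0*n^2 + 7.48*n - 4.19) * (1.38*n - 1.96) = -6.8448*n^5 + 9.4042*n^4 + 1.8308*n^3 + 8.3624*n^2 - 20.443*n + 8.2124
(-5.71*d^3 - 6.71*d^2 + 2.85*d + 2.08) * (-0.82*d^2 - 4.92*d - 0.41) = 4.6822*d^5 + 33.5954*d^4 + 33.0173*d^3 - 12.9765*d^2 - 11.4021*d - 0.8528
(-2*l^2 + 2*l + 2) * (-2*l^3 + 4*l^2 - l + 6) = 4*l^5 - 12*l^4 + 6*l^3 - 6*l^2 + 10*l + 12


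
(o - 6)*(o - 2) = o^2 - 8*o + 12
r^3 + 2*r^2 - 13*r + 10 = (r - 2)*(r - 1)*(r + 5)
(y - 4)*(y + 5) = y^2 + y - 20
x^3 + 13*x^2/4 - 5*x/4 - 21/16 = (x - 3/4)*(x + 1/2)*(x + 7/2)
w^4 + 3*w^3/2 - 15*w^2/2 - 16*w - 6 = (w - 3)*(w + 1/2)*(w + 2)^2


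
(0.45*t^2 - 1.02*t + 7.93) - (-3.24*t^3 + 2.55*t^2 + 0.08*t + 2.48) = 3.24*t^3 - 2.1*t^2 - 1.1*t + 5.45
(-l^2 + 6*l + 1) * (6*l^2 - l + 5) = -6*l^4 + 37*l^3 - 5*l^2 + 29*l + 5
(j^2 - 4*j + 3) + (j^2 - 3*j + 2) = 2*j^2 - 7*j + 5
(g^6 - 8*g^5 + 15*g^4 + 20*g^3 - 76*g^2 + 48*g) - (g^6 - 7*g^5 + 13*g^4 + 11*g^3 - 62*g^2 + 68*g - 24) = -g^5 + 2*g^4 + 9*g^3 - 14*g^2 - 20*g + 24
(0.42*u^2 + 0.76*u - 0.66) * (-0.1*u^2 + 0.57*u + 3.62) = -0.042*u^4 + 0.1634*u^3 + 2.0196*u^2 + 2.375*u - 2.3892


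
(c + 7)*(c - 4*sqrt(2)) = c^2 - 4*sqrt(2)*c + 7*c - 28*sqrt(2)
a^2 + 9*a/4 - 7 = (a - 7/4)*(a + 4)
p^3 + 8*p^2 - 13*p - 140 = (p - 4)*(p + 5)*(p + 7)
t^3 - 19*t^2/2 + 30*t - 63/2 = (t - 7/2)*(t - 3)^2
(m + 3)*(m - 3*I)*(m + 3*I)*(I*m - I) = I*m^4 + 2*I*m^3 + 6*I*m^2 + 18*I*m - 27*I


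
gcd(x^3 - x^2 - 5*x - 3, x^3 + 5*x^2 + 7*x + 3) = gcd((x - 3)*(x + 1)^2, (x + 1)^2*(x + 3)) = x^2 + 2*x + 1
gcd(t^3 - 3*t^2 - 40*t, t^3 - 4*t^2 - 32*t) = t^2 - 8*t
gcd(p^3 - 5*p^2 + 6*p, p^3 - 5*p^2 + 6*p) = p^3 - 5*p^2 + 6*p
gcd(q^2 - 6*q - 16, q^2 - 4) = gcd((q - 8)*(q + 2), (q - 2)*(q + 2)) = q + 2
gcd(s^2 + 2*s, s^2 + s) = s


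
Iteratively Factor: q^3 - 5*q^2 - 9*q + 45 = (q + 3)*(q^2 - 8*q + 15) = (q - 3)*(q + 3)*(q - 5)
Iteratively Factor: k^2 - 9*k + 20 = (k - 5)*(k - 4)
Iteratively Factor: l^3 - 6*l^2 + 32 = (l - 4)*(l^2 - 2*l - 8) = (l - 4)^2*(l + 2)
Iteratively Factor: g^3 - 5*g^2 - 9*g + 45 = (g - 5)*(g^2 - 9) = (g - 5)*(g - 3)*(g + 3)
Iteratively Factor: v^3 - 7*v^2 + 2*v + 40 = (v - 5)*(v^2 - 2*v - 8) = (v - 5)*(v + 2)*(v - 4)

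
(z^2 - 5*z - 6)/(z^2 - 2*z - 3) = (z - 6)/(z - 3)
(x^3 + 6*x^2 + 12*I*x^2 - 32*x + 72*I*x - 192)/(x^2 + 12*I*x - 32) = x + 6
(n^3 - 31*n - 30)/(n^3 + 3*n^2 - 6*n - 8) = (n^2 - n - 30)/(n^2 + 2*n - 8)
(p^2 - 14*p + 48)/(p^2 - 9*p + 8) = (p - 6)/(p - 1)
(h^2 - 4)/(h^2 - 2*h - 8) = (h - 2)/(h - 4)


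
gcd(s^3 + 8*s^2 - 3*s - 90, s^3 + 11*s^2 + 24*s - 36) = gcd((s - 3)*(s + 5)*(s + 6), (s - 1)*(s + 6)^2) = s + 6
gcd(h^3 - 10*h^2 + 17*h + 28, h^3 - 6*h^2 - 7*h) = h^2 - 6*h - 7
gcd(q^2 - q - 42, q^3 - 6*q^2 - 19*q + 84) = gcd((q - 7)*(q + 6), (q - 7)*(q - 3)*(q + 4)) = q - 7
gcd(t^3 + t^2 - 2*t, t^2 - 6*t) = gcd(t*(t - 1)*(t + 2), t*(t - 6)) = t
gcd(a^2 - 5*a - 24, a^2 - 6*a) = 1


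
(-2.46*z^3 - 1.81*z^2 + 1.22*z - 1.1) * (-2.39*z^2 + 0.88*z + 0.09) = 5.8794*z^5 + 2.1611*z^4 - 4.73*z^3 + 3.5397*z^2 - 0.8582*z - 0.099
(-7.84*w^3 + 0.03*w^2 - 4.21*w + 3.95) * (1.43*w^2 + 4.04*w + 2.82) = -11.2112*w^5 - 31.6307*w^4 - 28.0079*w^3 - 11.2753*w^2 + 4.0858*w + 11.139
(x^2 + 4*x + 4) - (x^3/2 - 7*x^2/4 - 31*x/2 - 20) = -x^3/2 + 11*x^2/4 + 39*x/2 + 24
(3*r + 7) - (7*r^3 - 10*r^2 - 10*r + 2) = -7*r^3 + 10*r^2 + 13*r + 5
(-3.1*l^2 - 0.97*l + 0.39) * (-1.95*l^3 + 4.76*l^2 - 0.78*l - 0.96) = 6.045*l^5 - 12.8645*l^4 - 2.9597*l^3 + 5.589*l^2 + 0.627*l - 0.3744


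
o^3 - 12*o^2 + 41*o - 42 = (o - 7)*(o - 3)*(o - 2)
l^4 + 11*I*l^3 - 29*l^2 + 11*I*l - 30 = (l - I)*(l + I)*(l + 5*I)*(l + 6*I)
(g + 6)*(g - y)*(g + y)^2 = g^4 + g^3*y + 6*g^3 - g^2*y^2 + 6*g^2*y - g*y^3 - 6*g*y^2 - 6*y^3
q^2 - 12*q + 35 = (q - 7)*(q - 5)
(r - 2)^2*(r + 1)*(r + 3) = r^4 - 9*r^2 + 4*r + 12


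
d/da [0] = 0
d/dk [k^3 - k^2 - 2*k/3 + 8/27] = 3*k^2 - 2*k - 2/3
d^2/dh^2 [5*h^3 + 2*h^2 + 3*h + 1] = 30*h + 4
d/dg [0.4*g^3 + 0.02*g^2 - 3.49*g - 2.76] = 1.2*g^2 + 0.04*g - 3.49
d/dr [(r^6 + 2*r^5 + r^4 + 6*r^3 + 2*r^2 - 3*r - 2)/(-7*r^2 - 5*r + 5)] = (-28*r^7 - 67*r^6 - 24*r^5 - 7*r^4 - 40*r^3 + 59*r^2 - 8*r - 25)/(49*r^4 + 70*r^3 - 45*r^2 - 50*r + 25)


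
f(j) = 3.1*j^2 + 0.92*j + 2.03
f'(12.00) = 75.32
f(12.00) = 459.47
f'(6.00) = 38.12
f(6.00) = 119.15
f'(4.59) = 29.38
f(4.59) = 71.56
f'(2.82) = 18.40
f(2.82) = 29.28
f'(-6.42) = -38.88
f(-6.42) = 123.89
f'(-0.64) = -3.05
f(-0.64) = 2.71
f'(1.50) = 10.22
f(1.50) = 10.38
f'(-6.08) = -36.78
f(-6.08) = 111.03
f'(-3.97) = -23.69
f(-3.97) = 47.24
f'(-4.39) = -26.30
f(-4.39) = 57.73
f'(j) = 6.2*j + 0.92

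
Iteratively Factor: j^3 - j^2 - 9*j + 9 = (j - 3)*(j^2 + 2*j - 3) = (j - 3)*(j - 1)*(j + 3)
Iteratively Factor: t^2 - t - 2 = (t - 2)*(t + 1)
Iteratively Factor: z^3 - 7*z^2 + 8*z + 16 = (z - 4)*(z^2 - 3*z - 4) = (z - 4)^2*(z + 1)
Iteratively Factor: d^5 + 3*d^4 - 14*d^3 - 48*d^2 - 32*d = (d + 4)*(d^4 - d^3 - 10*d^2 - 8*d) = (d - 4)*(d + 4)*(d^3 + 3*d^2 + 2*d) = (d - 4)*(d + 2)*(d + 4)*(d^2 + d) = (d - 4)*(d + 1)*(d + 2)*(d + 4)*(d)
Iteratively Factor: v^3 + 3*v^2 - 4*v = (v - 1)*(v^2 + 4*v) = (v - 1)*(v + 4)*(v)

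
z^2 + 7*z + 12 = (z + 3)*(z + 4)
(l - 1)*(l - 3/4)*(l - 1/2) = l^3 - 9*l^2/4 + 13*l/8 - 3/8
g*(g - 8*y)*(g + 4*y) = g^3 - 4*g^2*y - 32*g*y^2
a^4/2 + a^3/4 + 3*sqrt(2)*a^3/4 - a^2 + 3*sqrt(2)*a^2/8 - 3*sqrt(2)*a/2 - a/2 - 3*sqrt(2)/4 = (a/2 + sqrt(2)/2)*(a + 1/2)*(a - sqrt(2))*(a + 3*sqrt(2)/2)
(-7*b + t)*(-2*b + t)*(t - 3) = 14*b^2*t - 42*b^2 - 9*b*t^2 + 27*b*t + t^3 - 3*t^2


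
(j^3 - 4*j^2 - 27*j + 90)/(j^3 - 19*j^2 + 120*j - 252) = (j^2 + 2*j - 15)/(j^2 - 13*j + 42)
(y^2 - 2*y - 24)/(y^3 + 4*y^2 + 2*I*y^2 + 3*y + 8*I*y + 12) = (y - 6)/(y^2 + 2*I*y + 3)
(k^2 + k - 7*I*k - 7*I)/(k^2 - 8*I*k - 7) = (k + 1)/(k - I)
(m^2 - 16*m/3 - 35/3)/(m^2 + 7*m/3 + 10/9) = 3*(m - 7)/(3*m + 2)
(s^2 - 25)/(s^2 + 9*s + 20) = (s - 5)/(s + 4)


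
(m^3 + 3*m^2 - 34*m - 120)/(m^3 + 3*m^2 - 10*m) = (m^2 - 2*m - 24)/(m*(m - 2))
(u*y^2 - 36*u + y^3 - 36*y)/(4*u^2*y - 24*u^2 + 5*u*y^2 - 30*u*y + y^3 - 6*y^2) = (y + 6)/(4*u + y)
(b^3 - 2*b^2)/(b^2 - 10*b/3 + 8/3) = 3*b^2/(3*b - 4)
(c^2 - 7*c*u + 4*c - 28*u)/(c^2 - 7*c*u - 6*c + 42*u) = (c + 4)/(c - 6)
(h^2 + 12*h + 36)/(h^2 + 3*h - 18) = (h + 6)/(h - 3)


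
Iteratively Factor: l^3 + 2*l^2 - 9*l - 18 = (l + 2)*(l^2 - 9) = (l + 2)*(l + 3)*(l - 3)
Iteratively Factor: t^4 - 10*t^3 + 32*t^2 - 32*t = (t - 4)*(t^3 - 6*t^2 + 8*t) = (t - 4)^2*(t^2 - 2*t) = (t - 4)^2*(t - 2)*(t)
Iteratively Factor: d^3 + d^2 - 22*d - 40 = (d + 4)*(d^2 - 3*d - 10) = (d - 5)*(d + 4)*(d + 2)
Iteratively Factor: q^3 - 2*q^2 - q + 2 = (q - 2)*(q^2 - 1) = (q - 2)*(q - 1)*(q + 1)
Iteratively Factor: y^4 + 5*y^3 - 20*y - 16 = (y + 4)*(y^3 + y^2 - 4*y - 4) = (y - 2)*(y + 4)*(y^2 + 3*y + 2) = (y - 2)*(y + 2)*(y + 4)*(y + 1)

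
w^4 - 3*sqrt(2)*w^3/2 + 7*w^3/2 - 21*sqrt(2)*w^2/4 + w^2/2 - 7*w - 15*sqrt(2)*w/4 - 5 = (w + 1)*(w + 5/2)*(w - 2*sqrt(2))*(w + sqrt(2)/2)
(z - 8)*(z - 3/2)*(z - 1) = z^3 - 21*z^2/2 + 43*z/2 - 12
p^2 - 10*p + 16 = (p - 8)*(p - 2)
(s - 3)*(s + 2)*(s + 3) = s^3 + 2*s^2 - 9*s - 18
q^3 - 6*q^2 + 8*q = q*(q - 4)*(q - 2)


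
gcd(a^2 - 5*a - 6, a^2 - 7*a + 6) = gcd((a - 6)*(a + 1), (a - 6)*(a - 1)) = a - 6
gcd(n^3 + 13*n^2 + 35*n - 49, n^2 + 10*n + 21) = n + 7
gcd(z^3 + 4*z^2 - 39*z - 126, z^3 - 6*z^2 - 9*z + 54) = z^2 - 3*z - 18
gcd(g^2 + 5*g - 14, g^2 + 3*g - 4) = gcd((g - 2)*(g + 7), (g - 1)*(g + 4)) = 1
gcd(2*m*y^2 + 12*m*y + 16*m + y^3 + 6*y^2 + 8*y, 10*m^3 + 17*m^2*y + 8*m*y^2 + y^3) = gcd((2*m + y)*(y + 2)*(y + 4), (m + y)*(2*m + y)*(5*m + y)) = 2*m + y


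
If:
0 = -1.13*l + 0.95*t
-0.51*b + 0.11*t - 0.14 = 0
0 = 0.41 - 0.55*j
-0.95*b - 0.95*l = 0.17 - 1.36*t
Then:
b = -0.33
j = 0.75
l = -0.21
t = -0.25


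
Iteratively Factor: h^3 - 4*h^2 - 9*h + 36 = (h + 3)*(h^2 - 7*h + 12) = (h - 4)*(h + 3)*(h - 3)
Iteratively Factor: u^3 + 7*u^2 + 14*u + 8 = (u + 4)*(u^2 + 3*u + 2) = (u + 2)*(u + 4)*(u + 1)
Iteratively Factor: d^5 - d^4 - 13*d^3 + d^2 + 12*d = (d)*(d^4 - d^3 - 13*d^2 + d + 12) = d*(d + 3)*(d^3 - 4*d^2 - d + 4) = d*(d + 1)*(d + 3)*(d^2 - 5*d + 4) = d*(d - 4)*(d + 1)*(d + 3)*(d - 1)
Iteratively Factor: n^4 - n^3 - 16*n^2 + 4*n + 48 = (n - 4)*(n^3 + 3*n^2 - 4*n - 12) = (n - 4)*(n - 2)*(n^2 + 5*n + 6) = (n - 4)*(n - 2)*(n + 3)*(n + 2)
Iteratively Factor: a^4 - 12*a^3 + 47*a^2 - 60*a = (a - 4)*(a^3 - 8*a^2 + 15*a) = a*(a - 4)*(a^2 - 8*a + 15) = a*(a - 5)*(a - 4)*(a - 3)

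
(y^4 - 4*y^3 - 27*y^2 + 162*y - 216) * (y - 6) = y^5 - 10*y^4 - 3*y^3 + 324*y^2 - 1188*y + 1296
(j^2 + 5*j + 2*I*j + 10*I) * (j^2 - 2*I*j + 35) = j^4 + 5*j^3 + 39*j^2 + 195*j + 70*I*j + 350*I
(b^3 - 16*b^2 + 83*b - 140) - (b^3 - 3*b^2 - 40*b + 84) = -13*b^2 + 123*b - 224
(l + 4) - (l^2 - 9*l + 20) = -l^2 + 10*l - 16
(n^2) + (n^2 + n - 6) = 2*n^2 + n - 6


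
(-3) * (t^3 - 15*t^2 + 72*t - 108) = -3*t^3 + 45*t^2 - 216*t + 324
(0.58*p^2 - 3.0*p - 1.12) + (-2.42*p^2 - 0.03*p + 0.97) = -1.84*p^2 - 3.03*p - 0.15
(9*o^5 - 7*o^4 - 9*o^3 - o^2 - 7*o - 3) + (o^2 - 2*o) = 9*o^5 - 7*o^4 - 9*o^3 - 9*o - 3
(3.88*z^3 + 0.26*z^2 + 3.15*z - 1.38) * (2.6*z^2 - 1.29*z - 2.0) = 10.088*z^5 - 4.3292*z^4 + 0.0945999999999997*z^3 - 8.1715*z^2 - 4.5198*z + 2.76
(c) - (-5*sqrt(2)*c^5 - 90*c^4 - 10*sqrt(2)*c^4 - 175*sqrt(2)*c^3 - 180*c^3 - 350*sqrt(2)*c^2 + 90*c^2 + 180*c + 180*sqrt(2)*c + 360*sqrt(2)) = 5*sqrt(2)*c^5 + 10*sqrt(2)*c^4 + 90*c^4 + 180*c^3 + 175*sqrt(2)*c^3 - 90*c^2 + 350*sqrt(2)*c^2 - 180*sqrt(2)*c - 179*c - 360*sqrt(2)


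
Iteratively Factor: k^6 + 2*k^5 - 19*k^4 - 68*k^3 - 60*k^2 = (k + 2)*(k^5 - 19*k^3 - 30*k^2) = k*(k + 2)*(k^4 - 19*k^2 - 30*k) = k*(k + 2)*(k + 3)*(k^3 - 3*k^2 - 10*k) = k*(k + 2)^2*(k + 3)*(k^2 - 5*k) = k^2*(k + 2)^2*(k + 3)*(k - 5)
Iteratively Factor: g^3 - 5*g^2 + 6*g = (g)*(g^2 - 5*g + 6) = g*(g - 3)*(g - 2)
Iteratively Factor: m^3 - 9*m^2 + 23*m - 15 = (m - 3)*(m^2 - 6*m + 5) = (m - 5)*(m - 3)*(m - 1)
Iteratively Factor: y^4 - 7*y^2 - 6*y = (y - 3)*(y^3 + 3*y^2 + 2*y) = y*(y - 3)*(y^2 + 3*y + 2) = y*(y - 3)*(y + 1)*(y + 2)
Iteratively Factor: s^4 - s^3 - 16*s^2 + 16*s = (s - 4)*(s^3 + 3*s^2 - 4*s) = s*(s - 4)*(s^2 + 3*s - 4) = s*(s - 4)*(s - 1)*(s + 4)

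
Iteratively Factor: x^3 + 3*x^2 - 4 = (x - 1)*(x^2 + 4*x + 4) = (x - 1)*(x + 2)*(x + 2)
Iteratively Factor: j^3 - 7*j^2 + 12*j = (j - 4)*(j^2 - 3*j) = (j - 4)*(j - 3)*(j)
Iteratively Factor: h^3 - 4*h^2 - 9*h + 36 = (h - 3)*(h^2 - h - 12) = (h - 4)*(h - 3)*(h + 3)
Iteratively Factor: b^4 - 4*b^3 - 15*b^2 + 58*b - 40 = (b - 1)*(b^3 - 3*b^2 - 18*b + 40) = (b - 1)*(b + 4)*(b^2 - 7*b + 10) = (b - 2)*(b - 1)*(b + 4)*(b - 5)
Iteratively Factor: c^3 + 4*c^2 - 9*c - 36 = (c - 3)*(c^2 + 7*c + 12) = (c - 3)*(c + 4)*(c + 3)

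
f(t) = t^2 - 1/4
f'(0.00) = 0.00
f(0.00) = -0.25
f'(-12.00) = -24.00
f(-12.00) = 143.75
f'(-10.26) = -20.52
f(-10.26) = 105.02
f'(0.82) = 1.64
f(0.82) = 0.42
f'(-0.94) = -1.88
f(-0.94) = 0.63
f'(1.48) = 2.96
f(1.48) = 1.94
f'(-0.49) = -0.98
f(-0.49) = -0.01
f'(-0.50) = -1.00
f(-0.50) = 0.00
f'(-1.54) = -3.08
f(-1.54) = 2.12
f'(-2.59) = -5.18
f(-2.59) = 6.46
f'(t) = 2*t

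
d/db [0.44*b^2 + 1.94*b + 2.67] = 0.88*b + 1.94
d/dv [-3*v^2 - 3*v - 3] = -6*v - 3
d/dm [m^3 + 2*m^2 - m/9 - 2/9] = 3*m^2 + 4*m - 1/9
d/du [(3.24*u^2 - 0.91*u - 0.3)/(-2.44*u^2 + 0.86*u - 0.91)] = (0.566000000000001*u^2 - 7.3608*u + 1.0861)/(5.9536*u^4 - 4.1968*u^3 + 5.1804*u^2 - 1.5652*u + 0.8281)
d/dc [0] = 0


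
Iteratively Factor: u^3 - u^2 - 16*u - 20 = (u + 2)*(u^2 - 3*u - 10) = (u - 5)*(u + 2)*(u + 2)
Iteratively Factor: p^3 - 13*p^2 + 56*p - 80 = (p - 4)*(p^2 - 9*p + 20) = (p - 4)^2*(p - 5)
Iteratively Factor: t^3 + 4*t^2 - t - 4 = (t + 1)*(t^2 + 3*t - 4) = (t - 1)*(t + 1)*(t + 4)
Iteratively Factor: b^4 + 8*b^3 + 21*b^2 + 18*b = (b + 2)*(b^3 + 6*b^2 + 9*b) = b*(b + 2)*(b^2 + 6*b + 9) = b*(b + 2)*(b + 3)*(b + 3)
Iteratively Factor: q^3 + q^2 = (q)*(q^2 + q) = q*(q + 1)*(q)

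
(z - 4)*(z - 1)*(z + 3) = z^3 - 2*z^2 - 11*z + 12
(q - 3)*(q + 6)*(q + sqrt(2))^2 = q^4 + 2*sqrt(2)*q^3 + 3*q^3 - 16*q^2 + 6*sqrt(2)*q^2 - 36*sqrt(2)*q + 6*q - 36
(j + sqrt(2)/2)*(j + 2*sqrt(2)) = j^2 + 5*sqrt(2)*j/2 + 2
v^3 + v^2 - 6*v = v*(v - 2)*(v + 3)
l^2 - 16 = (l - 4)*(l + 4)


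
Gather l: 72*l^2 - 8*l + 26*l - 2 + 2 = 72*l^2 + 18*l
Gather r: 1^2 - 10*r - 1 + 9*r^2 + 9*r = 9*r^2 - r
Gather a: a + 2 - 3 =a - 1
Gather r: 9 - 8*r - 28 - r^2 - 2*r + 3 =-r^2 - 10*r - 16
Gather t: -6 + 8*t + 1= 8*t - 5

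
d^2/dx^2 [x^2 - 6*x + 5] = 2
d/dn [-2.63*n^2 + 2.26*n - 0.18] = 2.26 - 5.26*n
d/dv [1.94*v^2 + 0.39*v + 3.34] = 3.88*v + 0.39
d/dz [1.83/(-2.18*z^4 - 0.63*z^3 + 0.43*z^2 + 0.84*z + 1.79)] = (15.9576*z^3 + 3.4587*z^2 - 1.5738*z - 1.5372)/(-2.18*z^4 - 0.63*z^3 + 0.43*z^2 + 0.84*z + 1.79)^2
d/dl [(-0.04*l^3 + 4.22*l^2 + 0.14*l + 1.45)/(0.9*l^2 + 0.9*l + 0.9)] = (-0.0444444444444444*l^4 - 0.0888888888888903*l^3 + 4.4*l^2 + 6.15555555555555*l - 1.45555555555556)/(1.0*l^4 + 2.0*l^3 + 3.0*l^2 + 2.0*l + 1.0)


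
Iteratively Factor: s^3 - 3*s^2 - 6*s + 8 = (s + 2)*(s^2 - 5*s + 4) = (s - 4)*(s + 2)*(s - 1)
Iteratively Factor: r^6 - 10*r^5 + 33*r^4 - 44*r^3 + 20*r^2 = (r - 2)*(r^5 - 8*r^4 + 17*r^3 - 10*r^2) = (r - 5)*(r - 2)*(r^4 - 3*r^3 + 2*r^2) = r*(r - 5)*(r - 2)*(r^3 - 3*r^2 + 2*r) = r^2*(r - 5)*(r - 2)*(r^2 - 3*r + 2) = r^2*(r - 5)*(r - 2)^2*(r - 1)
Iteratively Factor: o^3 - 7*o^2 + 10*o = (o - 2)*(o^2 - 5*o) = (o - 5)*(o - 2)*(o)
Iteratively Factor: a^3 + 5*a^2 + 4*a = (a + 4)*(a^2 + a) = a*(a + 4)*(a + 1)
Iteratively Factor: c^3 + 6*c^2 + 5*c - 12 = (c - 1)*(c^2 + 7*c + 12) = (c - 1)*(c + 3)*(c + 4)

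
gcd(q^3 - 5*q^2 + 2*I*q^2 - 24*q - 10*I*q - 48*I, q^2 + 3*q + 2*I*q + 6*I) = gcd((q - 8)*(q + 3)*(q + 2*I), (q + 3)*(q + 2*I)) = q^2 + q*(3 + 2*I) + 6*I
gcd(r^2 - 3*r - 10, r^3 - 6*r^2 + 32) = r + 2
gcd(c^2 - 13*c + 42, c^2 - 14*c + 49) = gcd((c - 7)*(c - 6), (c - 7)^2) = c - 7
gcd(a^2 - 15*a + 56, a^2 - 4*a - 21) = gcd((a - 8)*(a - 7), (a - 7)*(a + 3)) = a - 7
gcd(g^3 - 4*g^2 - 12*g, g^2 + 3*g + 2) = g + 2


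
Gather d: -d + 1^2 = 1 - d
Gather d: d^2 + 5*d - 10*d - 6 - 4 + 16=d^2 - 5*d + 6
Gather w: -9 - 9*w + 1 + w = -8*w - 8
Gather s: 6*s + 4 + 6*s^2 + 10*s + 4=6*s^2 + 16*s + 8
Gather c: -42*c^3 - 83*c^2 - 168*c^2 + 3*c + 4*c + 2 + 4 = -42*c^3 - 251*c^2 + 7*c + 6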